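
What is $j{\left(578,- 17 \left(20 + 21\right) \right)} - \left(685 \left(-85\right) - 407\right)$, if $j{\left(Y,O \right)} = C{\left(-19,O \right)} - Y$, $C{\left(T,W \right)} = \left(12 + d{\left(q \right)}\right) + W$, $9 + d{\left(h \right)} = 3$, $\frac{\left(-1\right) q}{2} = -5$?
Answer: $57363$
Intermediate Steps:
$q = 10$ ($q = \left(-2\right) \left(-5\right) = 10$)
$d{\left(h \right)} = -6$ ($d{\left(h \right)} = -9 + 3 = -6$)
$C{\left(T,W \right)} = 6 + W$ ($C{\left(T,W \right)} = \left(12 - 6\right) + W = 6 + W$)
$j{\left(Y,O \right)} = 6 + O - Y$ ($j{\left(Y,O \right)} = \left(6 + O\right) - Y = 6 + O - Y$)
$j{\left(578,- 17 \left(20 + 21\right) \right)} - \left(685 \left(-85\right) - 407\right) = \left(6 - 17 \left(20 + 21\right) - 578\right) - \left(685 \left(-85\right) - 407\right) = \left(6 - 697 - 578\right) - \left(-58225 - 407\right) = \left(6 - 697 - 578\right) - -58632 = -1269 + 58632 = 57363$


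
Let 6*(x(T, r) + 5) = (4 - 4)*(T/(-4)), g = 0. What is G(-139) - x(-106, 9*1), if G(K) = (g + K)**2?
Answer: 19326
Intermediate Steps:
G(K) = K**2 (G(K) = (0 + K)**2 = K**2)
x(T, r) = -5 (x(T, r) = -5 + ((4 - 4)*(T/(-4)))/6 = -5 + (0*(T*(-1/4)))/6 = -5 + (0*(-T/4))/6 = -5 + (1/6)*0 = -5 + 0 = -5)
G(-139) - x(-106, 9*1) = (-139)**2 - 1*(-5) = 19321 + 5 = 19326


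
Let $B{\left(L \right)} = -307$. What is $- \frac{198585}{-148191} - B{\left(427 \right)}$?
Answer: $\frac{15231074}{49397} \approx 308.34$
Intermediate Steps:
$- \frac{198585}{-148191} - B{\left(427 \right)} = - \frac{198585}{-148191} - -307 = \left(-198585\right) \left(- \frac{1}{148191}\right) + 307 = \frac{66195}{49397} + 307 = \frac{15231074}{49397}$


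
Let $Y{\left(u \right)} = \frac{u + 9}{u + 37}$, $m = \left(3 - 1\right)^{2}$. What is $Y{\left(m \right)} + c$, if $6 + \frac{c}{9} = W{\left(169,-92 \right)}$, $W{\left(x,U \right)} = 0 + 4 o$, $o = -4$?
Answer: $- \frac{8105}{41} \approx -197.68$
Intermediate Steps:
$W{\left(x,U \right)} = -16$ ($W{\left(x,U \right)} = 0 + 4 \left(-4\right) = 0 - 16 = -16$)
$m = 4$ ($m = 2^{2} = 4$)
$c = -198$ ($c = -54 + 9 \left(-16\right) = -54 - 144 = -198$)
$Y{\left(u \right)} = \frac{9 + u}{37 + u}$
$Y{\left(m \right)} + c = \frac{9 + 4}{37 + 4} - 198 = \frac{1}{41} \cdot 13 - 198 = \frac{13}{41} - 198 = - \frac{8105}{41}$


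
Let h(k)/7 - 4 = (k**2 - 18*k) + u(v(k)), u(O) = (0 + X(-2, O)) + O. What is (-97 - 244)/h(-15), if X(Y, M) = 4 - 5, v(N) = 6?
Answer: -341/3528 ≈ -0.096655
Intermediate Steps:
X(Y, M) = -1
u(O) = -1 + O (u(O) = (0 - 1) + O = -1 + O)
h(k) = 63 - 126*k + 7*k**2 (h(k) = 28 + 7*((k**2 - 18*k) + (-1 + 6)) = 28 + 7*((k**2 - 18*k) + 5) = 28 + 7*(5 + k**2 - 18*k) = 28 + (35 - 126*k + 7*k**2) = 63 - 126*k + 7*k**2)
(-97 - 244)/h(-15) = (-97 - 244)/(63 - 126*(-15) + 7*(-15)**2) = -341/(63 + 1890 + 7*225) = -341/(63 + 1890 + 1575) = -341/3528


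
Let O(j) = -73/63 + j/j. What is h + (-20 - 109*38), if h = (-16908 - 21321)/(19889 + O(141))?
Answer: -5217381941/1252997 ≈ -4163.9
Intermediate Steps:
O(j) = -10/63 (O(j) = -73*1/63 + 1 = -73/63 + 1 = -10/63)
h = -2408427/1252997 (h = (-16908 - 21321)/(19889 - 10/63) = -38229/1252997/63 = -38229*63/1252997 = -2408427/1252997 ≈ -1.9221)
h + (-20 - 109*38) = -2408427/1252997 + (-20 - 109*38) = -2408427/1252997 + (-20 - 4142) = -2408427/1252997 - 4162 = -5217381941/1252997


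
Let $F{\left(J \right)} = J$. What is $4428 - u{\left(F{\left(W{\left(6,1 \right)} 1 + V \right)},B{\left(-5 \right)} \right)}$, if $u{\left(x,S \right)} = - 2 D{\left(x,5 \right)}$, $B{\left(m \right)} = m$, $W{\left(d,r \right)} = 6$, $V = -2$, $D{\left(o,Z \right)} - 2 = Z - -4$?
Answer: $4450$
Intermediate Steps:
$D{\left(o,Z \right)} = 6 + Z$ ($D{\left(o,Z \right)} = 2 + \left(Z - -4\right) = 2 + \left(Z + 4\right) = 2 + \left(4 + Z\right) = 6 + Z$)
$u{\left(x,S \right)} = -22$ ($u{\left(x,S \right)} = - 2 \left(6 + 5\right) = \left(-2\right) 11 = -22$)
$4428 - u{\left(F{\left(W{\left(6,1 \right)} 1 + V \right)},B{\left(-5 \right)} \right)} = 4428 - -22 = 4428 + 22 = 4450$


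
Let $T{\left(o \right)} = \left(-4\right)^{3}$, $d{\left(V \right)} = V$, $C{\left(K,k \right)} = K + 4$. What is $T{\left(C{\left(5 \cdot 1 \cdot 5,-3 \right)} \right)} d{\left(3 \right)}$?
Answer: $-192$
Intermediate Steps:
$C{\left(K,k \right)} = 4 + K$
$T{\left(o \right)} = -64$
$T{\left(C{\left(5 \cdot 1 \cdot 5,-3 \right)} \right)} d{\left(3 \right)} = \left(-64\right) 3 = -192$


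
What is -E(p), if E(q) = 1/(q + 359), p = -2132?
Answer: 1/1773 ≈ 0.00056402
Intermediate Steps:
E(q) = 1/(359 + q)
-E(p) = -1/(359 - 2132) = -1/(-1773) = -1*(-1/1773) = 1/1773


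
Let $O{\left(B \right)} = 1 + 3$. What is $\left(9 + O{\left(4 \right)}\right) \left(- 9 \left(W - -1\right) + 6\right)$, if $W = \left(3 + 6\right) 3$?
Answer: $-3198$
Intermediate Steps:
$W = 27$ ($W = 9 \cdot 3 = 27$)
$O{\left(B \right)} = 4$
$\left(9 + O{\left(4 \right)}\right) \left(- 9 \left(W - -1\right) + 6\right) = \left(9 + 4\right) \left(- 9 \left(27 - -1\right) + 6\right) = 13 \left(- 9 \left(27 + 1\right) + 6\right) = 13 \left(\left(-9\right) 28 + 6\right) = 13 \left(-252 + 6\right) = 13 \left(-246\right) = -3198$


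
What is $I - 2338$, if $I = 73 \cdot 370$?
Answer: $24672$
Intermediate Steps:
$I = 27010$
$I - 2338 = 27010 - 2338 = 24672$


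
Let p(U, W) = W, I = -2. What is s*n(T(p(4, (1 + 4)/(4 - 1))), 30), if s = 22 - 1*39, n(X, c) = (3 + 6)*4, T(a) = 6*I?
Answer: -612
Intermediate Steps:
T(a) = -12 (T(a) = 6*(-2) = -12)
n(X, c) = 36 (n(X, c) = 9*4 = 36)
s = -17 (s = 22 - 39 = -17)
s*n(T(p(4, (1 + 4)/(4 - 1))), 30) = -17*36 = -612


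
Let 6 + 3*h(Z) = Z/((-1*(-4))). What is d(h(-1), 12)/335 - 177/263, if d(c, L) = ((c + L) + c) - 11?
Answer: -360767/528630 ≈ -0.68246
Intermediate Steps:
h(Z) = -2 + Z/12 (h(Z) = -2 + (Z/((-1*(-4))))/3 = -2 + (Z/4)/3 = -2 + Z/12)
d(c, L) = -11 + L + 2*c (d(c, L) = ((L + c) + c) - 11 = (L + 2*c) - 11 = -11 + L + 2*c)
d(h(-1), 12)/335 - 177/263 = (-11 + 12 + 2*(-2 + (1/12)*(-1)))/335 - 177/263 = (-11 + 12 + 2*(-2 - 1/12))*(1/335) - 177*1/263 = (-11 + 12 + 2*(-25/12))*(1/335) - 177/263 = (-11 + 12 - 25/6)*(1/335) - 177/263 = -19/6*1/335 - 177/263 = -19/2010 - 177/263 = -360767/528630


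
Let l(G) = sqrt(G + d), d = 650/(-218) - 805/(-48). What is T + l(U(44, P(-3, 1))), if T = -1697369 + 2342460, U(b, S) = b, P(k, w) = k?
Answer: 645091 + sqrt(98869431)/1308 ≈ 6.4510e+5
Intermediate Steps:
d = 72145/5232 (d = 650*(-1/218) - 805*(-1/48) = -325/109 + 805/48 = 72145/5232 ≈ 13.789)
l(G) = sqrt(72145/5232 + G) (l(G) = sqrt(G + 72145/5232) = sqrt(72145/5232 + G))
T = 645091
T + l(U(44, P(-3, 1))) = 645091 + sqrt(23591415 + 1710864*44)/1308 = 645091 + sqrt(23591415 + 75278016)/1308 = 645091 + sqrt(98869431)/1308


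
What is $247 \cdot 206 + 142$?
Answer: $51024$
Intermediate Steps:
$247 \cdot 206 + 142 = 50882 + 142 = 51024$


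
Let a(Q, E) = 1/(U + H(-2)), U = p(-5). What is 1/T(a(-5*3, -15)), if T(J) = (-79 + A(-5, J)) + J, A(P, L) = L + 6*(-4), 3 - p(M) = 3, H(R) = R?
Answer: -1/104 ≈ -0.0096154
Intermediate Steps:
p(M) = 0 (p(M) = 3 - 1*3 = 3 - 3 = 0)
A(P, L) = -24 + L (A(P, L) = L - 24 = -24 + L)
U = 0
a(Q, E) = -½ (a(Q, E) = 1/(0 - 2) = 1/(-2) = -½)
T(J) = -103 + 2*J (T(J) = (-79 + (-24 + J)) + J = (-103 + J) + J = -103 + 2*J)
1/T(a(-5*3, -15)) = 1/(-103 + 2*(-½)) = 1/(-103 - 1) = 1/(-104) = -1/104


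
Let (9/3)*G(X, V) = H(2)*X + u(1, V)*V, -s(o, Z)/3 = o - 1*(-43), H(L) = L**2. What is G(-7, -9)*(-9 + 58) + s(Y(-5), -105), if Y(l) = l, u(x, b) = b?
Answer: 2255/3 ≈ 751.67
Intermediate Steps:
s(o, Z) = -129 - 3*o (s(o, Z) = -3*(o - 1*(-43)) = -3*(o + 43) = -3*(43 + o) = -129 - 3*o)
G(X, V) = V**2/3 + 4*X/3 (G(X, V) = (2**2*X + V*V)/3 = (4*X + V**2)/3 = (V**2 + 4*X)/3 = V**2/3 + 4*X/3)
G(-7, -9)*(-9 + 58) + s(Y(-5), -105) = ((1/3)*(-9)**2 + (4/3)*(-7))*(-9 + 58) + (-129 - 3*(-5)) = ((1/3)*81 - 28/3)*49 + (-129 + 15) = (27 - 28/3)*49 - 114 = (53/3)*49 - 114 = 2597/3 - 114 = 2255/3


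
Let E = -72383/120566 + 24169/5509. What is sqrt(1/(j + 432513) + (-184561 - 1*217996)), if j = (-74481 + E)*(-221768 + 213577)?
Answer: I*sqrt(7353877843991070632638819985024985334819)/135158858203483353 ≈ 634.47*I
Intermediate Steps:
E = 2515201707/664198094 (E = -72383*1/120566 + 24169*(1/5509) = -72383/120566 + 24169/5509 = 2515201707/664198094 ≈ 3.7868)
j = 405189300300219837/664198094 (j = (-74481 + 2515201707/664198094)*(-221768 + 213577) = -49467623037507/664198094*(-8191) = 405189300300219837/664198094 ≈ 6.1004e+8)
sqrt(1/(j + 432513) + (-184561 - 1*217996)) = sqrt(1/(405189300300219837/664198094 + 432513) + (-184561 - 1*217996)) = sqrt(1/(405476574610450059/664198094) + (-184561 - 217996)) = sqrt(664198094/405476574610450059 - 402557) = sqrt(-163227433445458280202769/405476574610450059) = I*sqrt(7353877843991070632638819985024985334819)/135158858203483353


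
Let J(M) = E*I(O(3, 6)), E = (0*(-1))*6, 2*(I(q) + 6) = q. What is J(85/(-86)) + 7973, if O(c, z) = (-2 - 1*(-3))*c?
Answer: 7973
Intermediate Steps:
O(c, z) = c (O(c, z) = (-2 + 3)*c = 1*c = c)
I(q) = -6 + q/2
E = 0 (E = 0*6 = 0)
J(M) = 0 (J(M) = 0*(-6 + (½)*3) = 0*(-6 + 3/2) = 0*(-9/2) = 0)
J(85/(-86)) + 7973 = 0 + 7973 = 7973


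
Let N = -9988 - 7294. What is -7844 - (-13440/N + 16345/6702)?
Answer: -454447861393/57911982 ≈ -7847.2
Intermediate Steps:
N = -17282
-7844 - (-13440/N + 16345/6702) = -7844 - (-13440/(-17282) + 16345/6702) = -7844 - (-13440*(-1/17282) + 16345*(1/6702)) = -7844 - (6720/8641 + 16345/6702) = -7844 - 1*186274585/57911982 = -7844 - 186274585/57911982 = -454447861393/57911982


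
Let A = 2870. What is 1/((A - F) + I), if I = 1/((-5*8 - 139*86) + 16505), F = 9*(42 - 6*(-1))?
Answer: 4511/10997819 ≈ 0.00041017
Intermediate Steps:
F = 432 (F = 9*(42 + 6) = 9*48 = 432)
I = 1/4511 (I = 1/((-40 - 11954) + 16505) = 1/(-11994 + 16505) = 1/4511 ≈ 0.00022168)
1/((A - F) + I) = 1/((2870 - 1*432) + 1/4511) = 1/((2870 - 432) + 1/4511) = 1/(2438 + 1/4511) = 1/(10997819/4511) = 4511/10997819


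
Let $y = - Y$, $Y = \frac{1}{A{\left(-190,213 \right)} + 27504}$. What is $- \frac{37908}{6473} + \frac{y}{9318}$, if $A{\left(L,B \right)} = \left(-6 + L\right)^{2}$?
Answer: $- \frac{23284706970953}{3975992090880} \approx -5.8563$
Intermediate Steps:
$Y = \frac{1}{65920}$ ($Y = \frac{1}{\left(-6 - 190\right)^{2} + 27504} = \frac{1}{\left(-196\right)^{2} + 27504} = \frac{1}{38416 + 27504} = \frac{1}{65920} \approx 1.517 \cdot 10^{-5}$)
$y = - \frac{1}{65920}$ ($y = \left(-1\right) \frac{1}{65920} = - \frac{1}{65920} \approx -1.517 \cdot 10^{-5}$)
$- \frac{37908}{6473} + \frac{y}{9318} = - \frac{37908}{6473} - \frac{1}{65920 \cdot 9318} = \left(-37908\right) \frac{1}{6473} - \frac{1}{614242560} = - \frac{37908}{6473} - \frac{1}{614242560} = - \frac{23284706970953}{3975992090880}$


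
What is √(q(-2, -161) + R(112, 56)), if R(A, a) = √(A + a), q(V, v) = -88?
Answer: √(-88 + 2*√42) ≈ 8.6625*I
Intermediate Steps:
√(q(-2, -161) + R(112, 56)) = √(-88 + √(112 + 56)) = √(-88 + √168) = √(-88 + 2*√42)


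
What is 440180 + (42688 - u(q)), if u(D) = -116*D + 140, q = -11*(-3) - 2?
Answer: 486324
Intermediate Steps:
q = 31 (q = 33 - 2 = 31)
u(D) = 140 - 116*D
440180 + (42688 - u(q)) = 440180 + (42688 - (140 - 116*31)) = 440180 + (42688 - (140 - 3596)) = 440180 + (42688 - 1*(-3456)) = 440180 + (42688 + 3456) = 440180 + 46144 = 486324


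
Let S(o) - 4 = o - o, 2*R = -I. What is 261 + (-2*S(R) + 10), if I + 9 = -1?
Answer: 263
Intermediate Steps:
I = -10 (I = -9 - 1 = -10)
R = 5 (R = (-1*(-10))/2 = (1/2)*10 = 5)
S(o) = 4 (S(o) = 4 + (o - o) = 4 + 0 = 4)
261 + (-2*S(R) + 10) = 261 + (-2*4 + 10) = 261 + (-8 + 10) = 261 + 2 = 263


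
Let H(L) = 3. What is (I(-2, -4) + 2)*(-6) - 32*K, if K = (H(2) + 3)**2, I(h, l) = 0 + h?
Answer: -1152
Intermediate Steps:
I(h, l) = h
K = 36 (K = (3 + 3)**2 = 6**2 = 36)
(I(-2, -4) + 2)*(-6) - 32*K = (-2 + 2)*(-6) - 32*36 = 0*(-6) - 1152 = 0 - 1152 = -1152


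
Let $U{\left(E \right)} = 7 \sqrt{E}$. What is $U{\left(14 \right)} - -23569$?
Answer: $23569 + 7 \sqrt{14} \approx 23595.0$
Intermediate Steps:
$U{\left(14 \right)} - -23569 = 7 \sqrt{14} - -23569 = 7 \sqrt{14} + 23569 = 23569 + 7 \sqrt{14}$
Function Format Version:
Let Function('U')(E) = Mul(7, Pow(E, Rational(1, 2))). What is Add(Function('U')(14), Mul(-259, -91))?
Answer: Add(23569, Mul(7, Pow(14, Rational(1, 2)))) ≈ 23595.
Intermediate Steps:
Add(Function('U')(14), Mul(-259, -91)) = Add(Mul(7, Pow(14, Rational(1, 2))), Mul(-259, -91)) = Add(Mul(7, Pow(14, Rational(1, 2))), 23569) = Add(23569, Mul(7, Pow(14, Rational(1, 2))))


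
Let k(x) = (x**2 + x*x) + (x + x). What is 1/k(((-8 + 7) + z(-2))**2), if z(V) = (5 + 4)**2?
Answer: 1/81932800 ≈ 1.2205e-8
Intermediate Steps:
z(V) = 81 (z(V) = 9**2 = 81)
k(x) = 2*x + 2*x**2 (k(x) = (x**2 + x**2) + 2*x = 2*x**2 + 2*x = 2*x + 2*x**2)
1/k(((-8 + 7) + z(-2))**2) = 1/(2*((-8 + 7) + 81)**2*(1 + ((-8 + 7) + 81)**2)) = 1/(2*(-1 + 81)**2*(1 + (-1 + 81)**2)) = 1/(2*80**2*(1 + 80**2)) = 1/(2*6400*(1 + 6400)) = 1/(2*6400*6401) = 1/81932800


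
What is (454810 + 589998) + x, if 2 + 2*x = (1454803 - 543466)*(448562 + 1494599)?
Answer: 1770876605871/2 ≈ 8.8544e+11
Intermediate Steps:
x = 1770874516255/2 (x = -1 + ((1454803 - 543466)*(448562 + 1494599))/2 = -1 + (911337*1943161)/2 = -1 + (½)*1770874516257 = -1 + 1770874516257/2 = 1770874516255/2 ≈ 8.8544e+11)
(454810 + 589998) + x = (454810 + 589998) + 1770874516255/2 = 1044808 + 1770874516255/2 = 1770876605871/2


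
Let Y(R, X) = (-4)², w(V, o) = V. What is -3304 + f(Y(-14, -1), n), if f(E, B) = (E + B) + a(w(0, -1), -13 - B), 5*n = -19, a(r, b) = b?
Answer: -3301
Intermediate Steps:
Y(R, X) = 16
n = -19/5 (n = (⅕)*(-19) = -19/5 ≈ -3.8000)
f(E, B) = -13 + E (f(E, B) = (E + B) + (-13 - B) = (B + E) + (-13 - B) = -13 + E)
-3304 + f(Y(-14, -1), n) = -3304 + (-13 + 16) = -3304 + 3 = -3301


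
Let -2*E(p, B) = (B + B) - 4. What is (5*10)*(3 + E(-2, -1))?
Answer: 300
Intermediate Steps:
E(p, B) = 2 - B (E(p, B) = -((B + B) - 4)/2 = -(2*B - 4)/2 = -(-4 + 2*B)/2 = 2 - B)
(5*10)*(3 + E(-2, -1)) = (5*10)*(3 + (2 - 1*(-1))) = 50*(3 + (2 + 1)) = 50*(3 + 3) = 50*6 = 300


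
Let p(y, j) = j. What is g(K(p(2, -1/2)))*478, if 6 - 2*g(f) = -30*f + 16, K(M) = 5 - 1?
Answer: 26290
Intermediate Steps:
K(M) = 4
g(f) = -5 + 15*f (g(f) = 3 - (-30*f + 16)/2 = 3 - (16 - 30*f)/2 = 3 + (-8 + 15*f) = -5 + 15*f)
g(K(p(2, -1/2)))*478 = (-5 + 15*4)*478 = (-5 + 60)*478 = 55*478 = 26290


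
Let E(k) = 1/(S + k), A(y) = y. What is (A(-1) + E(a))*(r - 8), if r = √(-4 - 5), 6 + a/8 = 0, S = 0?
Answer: 49/6 - 49*I/16 ≈ 8.1667 - 3.0625*I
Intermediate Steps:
a = -48 (a = -48 + 8*0 = -48 + 0 = -48)
E(k) = 1/k (E(k) = 1/(0 + k) = 1/k)
r = 3*I (r = √(-9) = 3*I ≈ 3.0*I)
(A(-1) + E(a))*(r - 8) = (-1 + 1/(-48))*(3*I - 8) = (-1 - 1/48)*(-8 + 3*I) = -49*(-8 + 3*I)/48 = 49/6 - 49*I/16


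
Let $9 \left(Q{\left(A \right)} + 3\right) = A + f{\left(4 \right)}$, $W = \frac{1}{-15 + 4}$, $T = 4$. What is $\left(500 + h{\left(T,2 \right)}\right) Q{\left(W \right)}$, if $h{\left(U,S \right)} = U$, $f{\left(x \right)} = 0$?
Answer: $- \frac{16688}{11} \approx -1517.1$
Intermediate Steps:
$W = - \frac{1}{11}$ ($W = \frac{1}{-11} = - \frac{1}{11} \approx -0.090909$)
$Q{\left(A \right)} = -3 + \frac{A}{9}$ ($Q{\left(A \right)} = -3 + \frac{A + 0}{9} = -3 + \frac{A}{9}$)
$\left(500 + h{\left(T,2 \right)}\right) Q{\left(W \right)} = \left(500 + 4\right) \left(-3 + \frac{1}{9} \left(- \frac{1}{11}\right)\right) = 504 \left(-3 - \frac{1}{99}\right) = 504 \left(- \frac{298}{99}\right) = - \frac{16688}{11}$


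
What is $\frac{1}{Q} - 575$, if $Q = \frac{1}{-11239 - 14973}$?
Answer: $-26787$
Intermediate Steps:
$Q = - \frac{1}{26212}$ ($Q = \frac{1}{-11239 - 14973} = \frac{1}{-26212} = - \frac{1}{26212} \approx -3.815 \cdot 10^{-5}$)
$\frac{1}{Q} - 575 = \frac{1}{- \frac{1}{26212}} - 575 = -26212 - 575 = -26787$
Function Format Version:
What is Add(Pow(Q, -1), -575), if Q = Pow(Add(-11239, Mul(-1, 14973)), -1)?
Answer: -26787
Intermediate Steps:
Q = Rational(-1, 26212) (Q = Pow(Add(-11239, -14973), -1) = Pow(-26212, -1) = Rational(-1, 26212) ≈ -3.8150e-5)
Add(Pow(Q, -1), -575) = Add(Pow(Rational(-1, 26212), -1), -575) = Add(-26212, -575) = -26787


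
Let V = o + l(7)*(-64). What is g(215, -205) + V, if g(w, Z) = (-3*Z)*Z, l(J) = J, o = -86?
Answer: -126609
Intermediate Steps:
g(w, Z) = -3*Z**2
V = -534 (V = -86 + 7*(-64) = -86 - 448 = -534)
g(215, -205) + V = -3*(-205)**2 - 534 = -3*42025 - 534 = -126075 - 534 = -126609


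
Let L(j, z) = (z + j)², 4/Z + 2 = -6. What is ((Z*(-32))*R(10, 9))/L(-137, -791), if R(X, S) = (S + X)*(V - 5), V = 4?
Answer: -19/53824 ≈ -0.00035300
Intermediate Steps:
Z = -½ (Z = 4/(-2 - 6) = 4/(-8) = 4*(-⅛) = -½ ≈ -0.50000)
R(X, S) = -S - X (R(X, S) = (S + X)*(4 - 5) = (S + X)*(-1) = -S - X)
L(j, z) = (j + z)²
((Z*(-32))*R(10, 9))/L(-137, -791) = ((-½*(-32))*(-1*9 - 1*10))/((-137 - 791)²) = (16*(-9 - 10))/((-928)²) = (16*(-19))/861184 = -304*1/861184 = -19/53824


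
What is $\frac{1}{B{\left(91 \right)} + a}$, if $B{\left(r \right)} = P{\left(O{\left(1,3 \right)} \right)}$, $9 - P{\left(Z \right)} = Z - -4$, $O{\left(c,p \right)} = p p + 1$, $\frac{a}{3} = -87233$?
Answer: $- \frac{1}{261704} \approx -3.8211 \cdot 10^{-6}$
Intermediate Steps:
$a = -261699$ ($a = 3 \left(-87233\right) = -261699$)
$O{\left(c,p \right)} = 1 + p^{2}$ ($O{\left(c,p \right)} = p^{2} + 1 = 1 + p^{2}$)
$P{\left(Z \right)} = 5 - Z$ ($P{\left(Z \right)} = 9 - \left(Z - -4\right) = 9 - \left(Z + 4\right) = 9 - \left(4 + Z\right) = 5 - Z$)
$B{\left(r \right)} = -5$ ($B{\left(r \right)} = 5 - \left(1 + 3^{2}\right) = 5 - \left(1 + 9\right) = 5 - 10 = -5$)
$\frac{1}{B{\left(91 \right)} + a} = \frac{1}{-5 - 261699} = \frac{1}{-261704} = - \frac{1}{261704}$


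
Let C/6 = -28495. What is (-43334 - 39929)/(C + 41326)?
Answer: 83263/129644 ≈ 0.64224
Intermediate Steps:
C = -170970 (C = 6*(-28495) = -170970)
(-43334 - 39929)/(C + 41326) = (-43334 - 39929)/(-170970 + 41326) = -83263/(-129644) = -83263*(-1/129644) = 83263/129644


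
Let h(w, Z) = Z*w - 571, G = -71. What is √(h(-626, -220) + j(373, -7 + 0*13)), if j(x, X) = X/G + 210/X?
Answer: 4*√43201086/71 ≈ 370.30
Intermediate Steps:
j(x, X) = 210/X - X/71 (j(x, X) = X/(-71) + 210/X = X*(-1/71) + 210/X = -X/71 + 210/X = 210/X - X/71)
h(w, Z) = -571 + Z*w
√(h(-626, -220) + j(373, -7 + 0*13)) = √((-571 - 220*(-626)) + (210/(-7 + 0*13) - (-7 + 0*13)/71)) = √((-571 + 137720) + (210/(-7 + 0) - (-7 + 0)/71)) = √(137149 + (210/(-7) - 1/71*(-7))) = √(137149 + (210*(-⅐) + 7/71)) = √(137149 + (-30 + 7/71)) = √(137149 - 2123/71) = √(9735456/71) = 4*√43201086/71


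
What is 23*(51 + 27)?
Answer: 1794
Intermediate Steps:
23*(51 + 27) = 23*78 = 1794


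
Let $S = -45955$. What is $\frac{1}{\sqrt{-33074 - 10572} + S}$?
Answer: $- \frac{45955}{2111905671} - \frac{i \sqrt{43646}}{2111905671} \approx -2.176 \cdot 10^{-5} - 9.8923 \cdot 10^{-8} i$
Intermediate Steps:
$\frac{1}{\sqrt{-33074 - 10572} + S} = \frac{1}{\sqrt{-33074 - 10572} - 45955} = \frac{1}{\sqrt{-43646} - 45955} = \frac{1}{i \sqrt{43646} - 45955} = \frac{1}{-45955 + i \sqrt{43646}}$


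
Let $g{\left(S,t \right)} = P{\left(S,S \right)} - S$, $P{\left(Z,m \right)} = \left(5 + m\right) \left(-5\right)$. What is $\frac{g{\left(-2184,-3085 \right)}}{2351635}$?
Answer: $\frac{1189}{213785} \approx 0.0055617$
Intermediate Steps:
$P{\left(Z,m \right)} = -25 - 5 m$
$g{\left(S,t \right)} = -25 - 6 S$ ($g{\left(S,t \right)} = \left(-25 - 5 S\right) - S = -25 - 6 S$)
$\frac{g{\left(-2184,-3085 \right)}}{2351635} = \frac{-25 - -13104}{2351635} = \left(-25 + 13104\right) \frac{1}{2351635} = 13079 \cdot \frac{1}{2351635} = \frac{1189}{213785}$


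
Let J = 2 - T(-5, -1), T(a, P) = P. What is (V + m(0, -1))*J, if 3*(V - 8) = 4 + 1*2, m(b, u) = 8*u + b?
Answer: 6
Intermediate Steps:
m(b, u) = b + 8*u
V = 10 (V = 8 + (4 + 1*2)/3 = 8 + (4 + 2)/3 = 8 + (1/3)*6 = 8 + 2 = 10)
J = 3 (J = 2 - 1*(-1) = 2 + 1 = 3)
(V + m(0, -1))*J = (10 + (0 + 8*(-1)))*3 = (10 + (0 - 8))*3 = (10 - 8)*3 = 2*3 = 6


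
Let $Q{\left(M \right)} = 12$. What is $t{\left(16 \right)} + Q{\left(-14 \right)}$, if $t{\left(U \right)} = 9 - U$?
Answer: $5$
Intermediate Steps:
$t{\left(16 \right)} + Q{\left(-14 \right)} = \left(9 - 16\right) + 12 = -7 + 12 = 5$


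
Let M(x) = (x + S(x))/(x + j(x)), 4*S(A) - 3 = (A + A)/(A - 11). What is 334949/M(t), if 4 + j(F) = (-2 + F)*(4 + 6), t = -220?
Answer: 63611184/17 ≈ 3.7418e+6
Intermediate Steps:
j(F) = -24 + 10*F (j(F) = -4 + (-2 + F)*(4 + 6) = -4 + (-2 + F)*10 = -4 + (-20 + 10*F) = -24 + 10*F)
S(A) = ¾ + A/(2*(-11 + A)) (S(A) = ¾ + ((A + A)/(A - 11))/4 = ¾ + ((2*A)/(-11 + A))/4 = ¾ + (2*A/(-11 + A))/4 = ¾ + A/(2*(-11 + A)))
M(x) = (x + (-33 + 5*x)/(4*(-11 + x)))/(-24 + 11*x) (M(x) = (x + (-33 + 5*x)/(4*(-11 + x)))/(x + (-24 + 10*x)) = (x + (-33 + 5*x)/(4*(-11 + x)))/(-24 + 11*x))
334949/M(t) = 334949/(((-33 - 39*(-220) + 4*(-220)²)/(4*(264 - 145*(-220) + 11*(-220)²)))) = 334949/(((-33 + 8580 + 4*48400)/(4*(264 + 31900 + 11*48400)))) = 334949/(((-33 + 8580 + 193600)/(4*(264 + 31900 + 532400)))) = 334949/(((¼)*202147/564564)) = 334949/(((¼)*(1/564564)*202147)) = 334949/(391/4368) = 334949*(4368/391) = 63611184/17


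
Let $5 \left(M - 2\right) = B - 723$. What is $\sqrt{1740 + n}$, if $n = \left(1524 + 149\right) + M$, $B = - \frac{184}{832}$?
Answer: $\frac{\sqrt{8843042}}{52} \approx 57.187$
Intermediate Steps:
$B = - \frac{23}{104}$ ($B = \left(-184\right) \frac{1}{832} = - \frac{23}{104} \approx -0.22115$)
$M = - \frac{14835}{104}$ ($M = 2 + \frac{- \frac{23}{104} - 723}{5} = 2 + \frac{1}{5} \left(- \frac{75215}{104}\right) = 2 - \frac{15043}{104} = - \frac{14835}{104} \approx -142.64$)
$n = \frac{159157}{104}$ ($n = \left(1524 + 149\right) - \frac{14835}{104} = 1673 - \frac{14835}{104} = \frac{159157}{104} \approx 1530.4$)
$\sqrt{1740 + n} = \sqrt{1740 + \frac{159157}{104}} = \sqrt{\frac{340117}{104}} = \frac{\sqrt{8843042}}{52}$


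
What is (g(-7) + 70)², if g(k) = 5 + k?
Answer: 4624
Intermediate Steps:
(g(-7) + 70)² = ((5 - 7) + 70)² = (-2 + 70)² = 68² = 4624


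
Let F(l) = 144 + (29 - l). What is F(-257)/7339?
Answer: 430/7339 ≈ 0.058591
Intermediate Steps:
F(l) = 173 - l
F(-257)/7339 = (173 - 1*(-257))/7339 = (173 + 257)*(1/7339) = 430*(1/7339) = 430/7339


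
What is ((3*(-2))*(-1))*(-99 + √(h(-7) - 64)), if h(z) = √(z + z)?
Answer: -594 + 6*√(-64 + I*√14) ≈ -592.6 + 48.021*I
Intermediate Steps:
h(z) = √2*√z (h(z) = √(2*z) = √2*√z)
((3*(-2))*(-1))*(-99 + √(h(-7) - 64)) = ((3*(-2))*(-1))*(-99 + √(√2*√(-7) - 64)) = (-6*(-1))*(-99 + √(√2*(I*√7) - 64)) = 6*(-99 + √(I*√14 - 64)) = 6*(-99 + √(-64 + I*√14)) = -594 + 6*√(-64 + I*√14)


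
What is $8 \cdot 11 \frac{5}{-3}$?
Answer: $- \frac{440}{3} \approx -146.67$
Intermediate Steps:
$8 \cdot 11 \frac{5}{-3} = 88 \cdot 5 \left(- \frac{1}{3}\right) = 88 \left(- \frac{5}{3}\right) = - \frac{440}{3}$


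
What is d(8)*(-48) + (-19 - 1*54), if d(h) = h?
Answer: -457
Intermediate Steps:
d(8)*(-48) + (-19 - 1*54) = 8*(-48) + (-19 - 1*54) = -384 + (-19 - 54) = -384 - 73 = -457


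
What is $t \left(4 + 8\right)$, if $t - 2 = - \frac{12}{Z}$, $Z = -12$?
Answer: $36$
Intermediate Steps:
$t = 3$ ($t = 2 - \frac{12}{-12} = 2 - -1 = 2 + 1 = 3$)
$t \left(4 + 8\right) = 3 \left(4 + 8\right) = 3 \cdot 12 = 36$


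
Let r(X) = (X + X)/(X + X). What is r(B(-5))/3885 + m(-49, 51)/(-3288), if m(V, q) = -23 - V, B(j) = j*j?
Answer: -5429/709660 ≈ -0.0076501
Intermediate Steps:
B(j) = j²
r(X) = 1 (r(X) = (2*X)/((2*X)) = (2*X)*(1/(2*X)) = 1)
r(B(-5))/3885 + m(-49, 51)/(-3288) = 1/3885 + (-23 - 1*(-49))/(-3288) = 1*(1/3885) + (-23 + 49)*(-1/3288) = 1/3885 + 26*(-1/3288) = 1/3885 - 13/1644 = -5429/709660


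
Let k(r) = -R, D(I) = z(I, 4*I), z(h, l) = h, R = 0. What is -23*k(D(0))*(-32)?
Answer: 0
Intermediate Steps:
D(I) = I
k(r) = 0 (k(r) = -1*0 = 0)
-23*k(D(0))*(-32) = -23*0*(-32) = 0*(-32) = 0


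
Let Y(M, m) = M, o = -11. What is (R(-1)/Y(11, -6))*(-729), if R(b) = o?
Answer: 729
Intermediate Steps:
R(b) = -11
(R(-1)/Y(11, -6))*(-729) = -11/11*(-729) = -11*1/11*(-729) = -1*(-729) = 729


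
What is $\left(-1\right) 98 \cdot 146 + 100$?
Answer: $-14208$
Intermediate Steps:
$\left(-1\right) 98 \cdot 146 + 100 = \left(-98\right) 146 + 100 = -14308 + 100 = -14208$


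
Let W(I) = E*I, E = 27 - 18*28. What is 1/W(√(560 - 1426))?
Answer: I*√866/413082 ≈ 7.124e-5*I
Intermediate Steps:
E = -477 (E = 27 - 504 = -477)
W(I) = -477*I
1/W(√(560 - 1426)) = 1/(-477*√(560 - 1426)) = 1/(-477*I*√866) = I*√866/413082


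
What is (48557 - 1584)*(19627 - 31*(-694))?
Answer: 1932516193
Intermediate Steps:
(48557 - 1584)*(19627 - 31*(-694)) = 46973*(19627 + 21514) = 46973*41141 = 1932516193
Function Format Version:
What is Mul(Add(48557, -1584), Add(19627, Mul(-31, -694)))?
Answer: 1932516193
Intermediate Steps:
Mul(Add(48557, -1584), Add(19627, Mul(-31, -694))) = Mul(46973, Add(19627, 21514)) = Mul(46973, 41141) = 1932516193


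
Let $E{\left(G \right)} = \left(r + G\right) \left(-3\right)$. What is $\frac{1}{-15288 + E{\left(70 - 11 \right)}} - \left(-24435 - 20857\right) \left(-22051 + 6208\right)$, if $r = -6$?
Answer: $- \frac{11084167176733}{15447} \approx -7.1756 \cdot 10^{8}$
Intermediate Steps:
$E{\left(G \right)} = 18 - 3 G$ ($E{\left(G \right)} = \left(-6 + G\right) \left(-3\right) = 18 - 3 G$)
$\frac{1}{-15288 + E{\left(70 - 11 \right)}} - \left(-24435 - 20857\right) \left(-22051 + 6208\right) = \frac{1}{-15288 + \left(18 - 3 \left(70 - 11\right)\right)} - \left(-24435 - 20857\right) \left(-22051 + 6208\right) = \frac{1}{-15288 + \left(18 - 3 \left(70 - 11\right)\right)} - \left(-45292\right) \left(-15843\right) = \frac{1}{-15288 + \left(18 - 177\right)} - 717561156 = \frac{1}{-15288 - 159} - 717561156 = \frac{1}{-15447} - 717561156 = - \frac{1}{15447} - 717561156 = - \frac{11084167176733}{15447}$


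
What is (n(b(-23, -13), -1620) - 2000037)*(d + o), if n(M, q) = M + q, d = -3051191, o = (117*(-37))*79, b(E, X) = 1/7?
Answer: 47543902124836/7 ≈ 6.7920e+12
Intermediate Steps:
b(E, X) = ⅐
o = -341991 (o = -4329*79 = -341991)
(n(b(-23, -13), -1620) - 2000037)*(d + o) = ((⅐ - 1620) - 2000037)*(-3051191 - 341991) = (-11339/7 - 2000037)*(-3393182) = -14011598/7*(-3393182) = 47543902124836/7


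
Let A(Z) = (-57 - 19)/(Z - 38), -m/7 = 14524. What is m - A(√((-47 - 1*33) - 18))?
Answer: -78387472/771 - 266*I*√2/771 ≈ -1.0167e+5 - 0.48791*I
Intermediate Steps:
m = -101668 (m = -7*14524 = -101668)
A(Z) = -76/(-38 + Z)
m - A(√((-47 - 1*33) - 18)) = -101668 - (-76)/(-38 + √((-47 - 1*33) - 18)) = -101668 - (-76)/(-38 + √((-47 - 33) - 18)) = -101668 - (-76)/(-38 + √(-80 - 18)) = -101668 - (-76)/(-38 + √(-98)) = -101668 - (-76)/(-38 + 7*I*√2) = -101668 + 76/(-38 + 7*I*√2)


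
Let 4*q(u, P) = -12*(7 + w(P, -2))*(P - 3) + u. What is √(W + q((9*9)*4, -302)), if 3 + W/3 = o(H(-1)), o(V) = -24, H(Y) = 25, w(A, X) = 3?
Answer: 5*√366 ≈ 95.656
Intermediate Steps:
q(u, P) = 90 - 30*P + u/4 (q(u, P) = (-12*(7 + 3)*(P - 3) + u)/4 = (-120*(-3 + P) + u)/4 = (-12*(-30 + 10*P) + u)/4 = ((360 - 120*P) + u)/4 = (360 + u - 120*P)/4 = 90 - 30*P + u/4)
W = -81 (W = -9 + 3*(-24) = -9 - 72 = -81)
√(W + q((9*9)*4, -302)) = √(-81 + (90 - 30*(-302) + ((9*9)*4)/4)) = √(-81 + (90 + 9060 + (81*4)/4)) = √(-81 + (90 + 9060 + (¼)*324)) = √(-81 + (90 + 9060 + 81)) = √(-81 + 9231) = √9150 = 5*√366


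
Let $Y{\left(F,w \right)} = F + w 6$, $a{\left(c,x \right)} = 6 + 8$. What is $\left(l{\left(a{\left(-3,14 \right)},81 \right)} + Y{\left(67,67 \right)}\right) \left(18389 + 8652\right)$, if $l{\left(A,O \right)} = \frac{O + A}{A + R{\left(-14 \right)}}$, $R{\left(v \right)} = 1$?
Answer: $\frac{38560466}{3} \approx 1.2853 \cdot 10^{7}$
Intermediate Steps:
$a{\left(c,x \right)} = 14$
$l{\left(A,O \right)} = \frac{A + O}{1 + A}$ ($l{\left(A,O \right)} = \frac{O + A}{A + 1} = \frac{A + O}{1 + A}$)
$Y{\left(F,w \right)} = F + 6 w$
$\left(l{\left(a{\left(-3,14 \right)},81 \right)} + Y{\left(67,67 \right)}\right) \left(18389 + 8652\right) = \left(\frac{14 + 81}{1 + 14} + \left(67 + 6 \cdot 67\right)\right) \left(18389 + 8652\right) = \left(\frac{1}{15} \cdot 95 + \left(67 + 402\right)\right) 27041 = \left(\frac{1}{15} \cdot 95 + 469\right) 27041 = \left(\frac{19}{3} + 469\right) 27041 = \frac{1426}{3} \cdot 27041 = \frac{38560466}{3}$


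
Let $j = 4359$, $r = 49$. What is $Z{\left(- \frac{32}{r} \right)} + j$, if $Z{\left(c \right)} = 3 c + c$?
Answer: $\frac{213463}{49} \approx 4356.4$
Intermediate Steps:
$Z{\left(c \right)} = 4 c$
$Z{\left(- \frac{32}{r} \right)} + j = 4 \left(- \frac{32}{49}\right) + 4359 = - \frac{128}{49} + 4359 = \frac{213463}{49}$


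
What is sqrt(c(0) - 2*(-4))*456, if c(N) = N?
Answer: 912*sqrt(2) ≈ 1289.8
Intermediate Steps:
sqrt(c(0) - 2*(-4))*456 = sqrt(0 - 2*(-4))*456 = sqrt(0 + 8)*456 = sqrt(8)*456 = (2*sqrt(2))*456 = 912*sqrt(2)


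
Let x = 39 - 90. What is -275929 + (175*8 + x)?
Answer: -274580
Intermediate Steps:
x = -51
-275929 + (175*8 + x) = -275929 + (175*8 - 51) = -275929 + (1400 - 51) = -275929 + 1349 = -274580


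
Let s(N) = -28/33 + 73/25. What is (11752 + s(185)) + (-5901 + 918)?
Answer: 5586134/825 ≈ 6771.1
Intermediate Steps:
s(N) = 1709/825 (s(N) = -28*1/33 + 73*(1/25) = -28/33 + 73/25 = 1709/825)
(11752 + s(185)) + (-5901 + 918) = (11752 + 1709/825) + (-5901 + 918) = 9697109/825 - 4983 = 5586134/825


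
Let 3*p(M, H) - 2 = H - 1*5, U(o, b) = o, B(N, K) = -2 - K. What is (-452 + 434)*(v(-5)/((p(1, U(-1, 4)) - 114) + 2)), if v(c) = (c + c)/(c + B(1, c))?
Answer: 27/34 ≈ 0.79412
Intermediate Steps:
v(c) = -c (v(c) = (c + c)/(c + (-2 - c)) = (2*c)/(-2) = (2*c)*(-1/2) = -c)
p(M, H) = -1 + H/3 (p(M, H) = 2/3 + (H - 1*5)/3 = 2/3 + (H - 5)/3 = 2/3 + (-5 + H)/3 = 2/3 + (-5/3 + H/3) = -1 + H/3)
(-452 + 434)*(v(-5)/((p(1, U(-1, 4)) - 114) + 2)) = (-452 + 434)*((-1*(-5))/(((-1 + (1/3)*(-1)) - 114) + 2)) = -90/(((-1 - 1/3) - 114) + 2) = -90/((-4/3 - 114) + 2) = -90/(-346/3 + 2) = -90/(-340/3) = -90*(-3)/340 = -18*(-3/68) = 27/34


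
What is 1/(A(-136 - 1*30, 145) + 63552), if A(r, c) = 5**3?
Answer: 1/63677 ≈ 1.5704e-5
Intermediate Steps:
A(r, c) = 125
1/(A(-136 - 1*30, 145) + 63552) = 1/(125 + 63552) = 1/63677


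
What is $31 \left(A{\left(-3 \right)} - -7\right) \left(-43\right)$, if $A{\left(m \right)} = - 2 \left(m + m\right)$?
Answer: $-25327$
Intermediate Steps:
$A{\left(m \right)} = - 4 m$ ($A{\left(m \right)} = - 2 \cdot 2 m = - 4 m$)
$31 \left(A{\left(-3 \right)} - -7\right) \left(-43\right) = 31 \left(\left(-4\right) \left(-3\right) - -7\right) \left(-43\right) = 31 \left(12 + 7\right) \left(-43\right) = 31 \cdot 19 \left(-43\right) = 589 \left(-43\right) = -25327$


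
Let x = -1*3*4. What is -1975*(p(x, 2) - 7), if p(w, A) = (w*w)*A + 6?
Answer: -566825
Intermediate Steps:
x = -12 (x = -3*4 = -12)
p(w, A) = 6 + A*w² (p(w, A) = w²*A + 6 = A*w² + 6 = 6 + A*w²)
-1975*(p(x, 2) - 7) = -1975*((6 + 2*(-12)²) - 7) = -1975*((6 + 2*144) - 7) = -1975*((6 + 288) - 7) = -1975*(294 - 7) = -1975*287 = -395*1435 = -566825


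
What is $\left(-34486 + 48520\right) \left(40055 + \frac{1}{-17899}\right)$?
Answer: $\frac{10061598327096}{17899} \approx 5.6213 \cdot 10^{8}$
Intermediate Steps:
$\left(-34486 + 48520\right) \left(40055 + \frac{1}{-17899}\right) = 14034 \left(40055 - \frac{1}{17899}\right) = 14034 \cdot \frac{716944444}{17899} = \frac{10061598327096}{17899}$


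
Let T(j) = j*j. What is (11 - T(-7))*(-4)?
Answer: 152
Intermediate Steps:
T(j) = j**2
(11 - T(-7))*(-4) = (11 - 1*(-7)**2)*(-4) = (11 - 1*49)*(-4) = (11 - 49)*(-4) = -38*(-4) = 152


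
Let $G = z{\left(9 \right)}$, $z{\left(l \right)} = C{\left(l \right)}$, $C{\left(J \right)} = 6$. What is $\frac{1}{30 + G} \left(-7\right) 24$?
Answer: $- \frac{14}{3} \approx -4.6667$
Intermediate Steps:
$z{\left(l \right)} = 6$
$G = 6$
$\frac{1}{30 + G} \left(-7\right) 24 = \frac{1}{30 + 6} \left(-7\right) 24 = \frac{1}{36} \left(-7\right) 24 = \left(- \frac{7}{36}\right) 24 = - \frac{14}{3}$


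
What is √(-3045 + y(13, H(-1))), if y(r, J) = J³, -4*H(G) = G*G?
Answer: I*√194881/8 ≈ 55.182*I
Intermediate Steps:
H(G) = -G²/4 (H(G) = -G*G/4 = -G²/4)
√(-3045 + y(13, H(-1))) = √(-3045 + (-¼*(-1)²)³) = √(-3045 + (-¼*1)³) = √(-3045 + (-¼)³) = √(-3045 - 1/64) = √(-194881/64) = I*√194881/8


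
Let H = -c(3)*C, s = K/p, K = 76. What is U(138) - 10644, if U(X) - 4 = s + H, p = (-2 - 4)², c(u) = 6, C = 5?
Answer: -96011/9 ≈ -10668.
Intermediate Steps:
p = 36 (p = (-6)² = 36)
s = 19/9 (s = 76/36 = 76*(1/36) = 19/9 ≈ 2.1111)
H = -30 (H = -6*5 = -1*30 = -30)
U(X) = -215/9 (U(X) = 4 + (19/9 - 30) = 4 - 251/9 = -215/9)
U(138) - 10644 = -215/9 - 10644 = -96011/9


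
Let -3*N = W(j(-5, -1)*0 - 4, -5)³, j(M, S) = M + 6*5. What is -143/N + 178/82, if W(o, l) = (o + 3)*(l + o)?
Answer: 27490/9963 ≈ 2.7592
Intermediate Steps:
j(M, S) = 30 + M (j(M, S) = M + 30 = 30 + M)
W(o, l) = (3 + o)*(l + o)
N = -243 (N = -(((30 - 5)*0 - 4)² + 3*(-5) + 3*((30 - 5)*0 - 4) - 5*((30 - 5)*0 - 4))³/3 = -((25*0 - 4)² - 15 + 3*(25*0 - 4) - 5*(25*0 - 4))³/3 = -((0 - 4)² - 15 + 3*(0 - 4) - 5*(0 - 4))³/3 = -((-4)² - 15 + 3*(-4) - 5*(-4))³/3 = -(16 - 15 - 12 + 20)³/3 = -⅓*9³ = -⅓*729 = -243)
-143/N + 178/82 = -143/(-243) + 178/82 = -143*(-1/243) + 178*(1/82) = 143/243 + 89/41 = 27490/9963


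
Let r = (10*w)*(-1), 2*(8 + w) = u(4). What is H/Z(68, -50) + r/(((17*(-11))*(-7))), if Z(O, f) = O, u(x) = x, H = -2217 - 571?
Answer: -53609/1309 ≈ -40.954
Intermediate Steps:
H = -2788
w = -6 (w = -8 + (½)*4 = -8 + 2 = -6)
r = 60 (r = (10*(-6))*(-1) = -60*(-1) = 60)
H/Z(68, -50) + r/(((17*(-11))*(-7))) = -2788/68 + 60/(((17*(-11))*(-7))) = -2788*1/68 + 60/((-187*(-7))) = -41 + 60/1309 = -53609/1309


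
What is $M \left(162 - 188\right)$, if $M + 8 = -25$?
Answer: $858$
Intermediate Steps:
$M = -33$ ($M = -8 - 25 = -33$)
$M \left(162 - 188\right) = - 33 \left(162 - 188\right) = \left(-33\right) \left(-26\right) = 858$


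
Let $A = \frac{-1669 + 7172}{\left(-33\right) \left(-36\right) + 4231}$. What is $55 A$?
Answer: $\frac{302665}{5419} \approx 55.853$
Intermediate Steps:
$A = \frac{5503}{5419}$ ($A = \frac{5503}{1188 + 4231} = \frac{5503}{5419} \approx 1.0155$)
$55 A = 55 \cdot \frac{5503}{5419} = \frac{302665}{5419}$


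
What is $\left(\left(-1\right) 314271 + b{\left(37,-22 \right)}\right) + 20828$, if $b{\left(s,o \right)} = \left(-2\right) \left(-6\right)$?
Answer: $-293431$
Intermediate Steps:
$b{\left(s,o \right)} = 12$
$\left(\left(-1\right) 314271 + b{\left(37,-22 \right)}\right) + 20828 = \left(\left(-1\right) 314271 + 12\right) + 20828 = \left(-314271 + 12\right) + 20828 = -314259 + 20828 = -293431$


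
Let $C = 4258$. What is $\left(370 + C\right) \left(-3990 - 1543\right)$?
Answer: $-25606724$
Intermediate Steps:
$\left(370 + C\right) \left(-3990 - 1543\right) = \left(370 + 4258\right) \left(-3990 - 1543\right) = 4628 \left(-5533\right) = -25606724$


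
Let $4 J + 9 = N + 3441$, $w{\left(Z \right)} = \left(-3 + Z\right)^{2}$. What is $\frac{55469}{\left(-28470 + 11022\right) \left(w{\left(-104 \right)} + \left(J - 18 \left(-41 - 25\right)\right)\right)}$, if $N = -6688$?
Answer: $- \frac{55469}{206287704} \approx -0.00026889$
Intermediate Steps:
$J = -814$ ($J = - \frac{9}{4} + \frac{-6688 + 3441}{4} = - \frac{9}{4} + \frac{1}{4} \left(-3247\right) = - \frac{9}{4} - \frac{3247}{4} = -814$)
$\frac{55469}{\left(-28470 + 11022\right) \left(w{\left(-104 \right)} + \left(J - 18 \left(-41 - 25\right)\right)\right)} = \frac{55469}{\left(-28470 + 11022\right) \left(\left(-3 - 104\right)^{2} - \left(814 + 18 \left(-41 - 25\right)\right)\right)} = \frac{55469}{\left(-17448\right) \left(\left(-107\right)^{2} - \left(814 + 18 \left(-66\right)\right)\right)} = \frac{55469}{\left(-17448\right) \left(11449 - -374\right)} = \frac{55469}{\left(-17448\right) \left(11449 + \left(-814 + 1188\right)\right)} = \frac{55469}{\left(-17448\right) \left(11449 + 374\right)} = \frac{55469}{\left(-17448\right) 11823} = \frac{55469}{-206287704} = 55469 \left(- \frac{1}{206287704}\right) = - \frac{55469}{206287704}$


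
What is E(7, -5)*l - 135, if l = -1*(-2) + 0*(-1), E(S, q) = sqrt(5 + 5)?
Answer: -135 + 2*sqrt(10) ≈ -128.68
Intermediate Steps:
E(S, q) = sqrt(10)
l = 2 (l = 2 + 0 = 2)
E(7, -5)*l - 135 = sqrt(10)*2 - 135 = 2*sqrt(10) - 135 = -135 + 2*sqrt(10)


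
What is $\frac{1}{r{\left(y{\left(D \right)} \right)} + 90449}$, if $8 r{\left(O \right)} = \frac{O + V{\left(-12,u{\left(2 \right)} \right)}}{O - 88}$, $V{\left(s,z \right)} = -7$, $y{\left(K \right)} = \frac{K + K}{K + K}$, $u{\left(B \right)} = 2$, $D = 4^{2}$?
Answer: $\frac{116}{10492085} \approx 1.1056 \cdot 10^{-5}$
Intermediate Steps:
$D = 16$
$y{\left(K \right)} = 1$ ($y{\left(K \right)} = \frac{2 K}{2 K} = 2 K \frac{1}{2 K} = 1$)
$r{\left(O \right)} = \frac{-7 + O}{8 \left(-88 + O\right)}$ ($r{\left(O \right)} = \frac{\left(O - 7\right) \frac{1}{O - 88}}{8} = \frac{\left(-7 + O\right) \frac{1}{-88 + O}}{8} = \frac{\frac{1}{-88 + O} \left(-7 + O\right)}{8} = \frac{-7 + O}{8 \left(-88 + O\right)}$)
$\frac{1}{r{\left(y{\left(D \right)} \right)} + 90449} = \frac{1}{\frac{-7 + 1}{8 \left(-88 + 1\right)} + 90449} = \frac{1}{\frac{1}{8} \frac{1}{-87} \left(-6\right) + 90449} = \frac{1}{\frac{1}{8} \left(- \frac{1}{87}\right) \left(-6\right) + 90449} = \frac{1}{\frac{1}{116} + 90449} = \frac{1}{\frac{10492085}{116}} = \frac{116}{10492085}$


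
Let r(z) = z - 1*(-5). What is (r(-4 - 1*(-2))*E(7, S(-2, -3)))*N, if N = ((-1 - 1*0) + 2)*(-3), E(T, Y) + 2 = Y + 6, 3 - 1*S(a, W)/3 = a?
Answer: -171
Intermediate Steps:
S(a, W) = 9 - 3*a
E(T, Y) = 4 + Y (E(T, Y) = -2 + (Y + 6) = -2 + (6 + Y) = 4 + Y)
N = -3 (N = ((-1 + 0) + 2)*(-3) = (-1 + 2)*(-3) = 1*(-3) = -3)
r(z) = 5 + z (r(z) = z + 5 = 5 + z)
(r(-4 - 1*(-2))*E(7, S(-2, -3)))*N = ((5 + (-4 - 1*(-2)))*(4 + (9 - 3*(-2))))*(-3) = ((5 + (-4 + 2))*(4 + (9 + 6)))*(-3) = ((5 - 2)*(4 + 15))*(-3) = (3*19)*(-3) = 57*(-3) = -171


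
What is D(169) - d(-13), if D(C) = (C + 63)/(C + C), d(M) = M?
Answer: 2313/169 ≈ 13.686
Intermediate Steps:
D(C) = (63 + C)/(2*C) (D(C) = (63 + C)/((2*C)) = (63 + C)*(1/(2*C)) = (63 + C)/(2*C))
D(169) - d(-13) = (1/2)*(63 + 169)/169 - 1*(-13) = (1/2)*(1/169)*232 + 13 = 116/169 + 13 = 2313/169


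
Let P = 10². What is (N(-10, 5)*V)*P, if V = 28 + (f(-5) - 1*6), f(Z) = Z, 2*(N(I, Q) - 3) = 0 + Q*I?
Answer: -37400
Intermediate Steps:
N(I, Q) = 3 + I*Q/2 (N(I, Q) = 3 + (0 + Q*I)/2 = 3 + (0 + I*Q)/2 = 3 + (I*Q)/2 = 3 + I*Q/2)
V = 17 (V = 28 + (-5 - 1*6) = 28 + (-5 - 6) = 28 - 11 = 17)
P = 100
(N(-10, 5)*V)*P = ((3 + (½)*(-10)*5)*17)*100 = ((3 - 25)*17)*100 = -22*17*100 = -374*100 = -37400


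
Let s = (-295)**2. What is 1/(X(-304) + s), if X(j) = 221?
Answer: 1/87246 ≈ 1.1462e-5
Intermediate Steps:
s = 87025
1/(X(-304) + s) = 1/(221 + 87025) = 1/87246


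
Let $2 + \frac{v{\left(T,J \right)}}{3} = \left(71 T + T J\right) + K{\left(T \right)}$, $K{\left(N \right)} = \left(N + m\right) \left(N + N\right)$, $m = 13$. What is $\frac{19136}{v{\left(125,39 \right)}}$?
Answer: $\frac{2392}{18093} \approx 0.13221$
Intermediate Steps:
$K{\left(N \right)} = 2 N \left(13 + N\right)$ ($K{\left(N \right)} = \left(N + 13\right) \left(N + N\right) = \left(13 + N\right) 2 N = 2 N \left(13 + N\right)$)
$v{\left(T,J \right)} = -6 + 213 T + 3 J T + 6 T \left(13 + T\right)$ ($v{\left(T,J \right)} = -6 + 3 \left(\left(71 T + T J\right) + 2 T \left(13 + T\right)\right) = -6 + 3 \left(\left(71 T + J T\right) + 2 T \left(13 + T\right)\right) = -6 + 3 \left(71 T + J T + 2 T \left(13 + T\right)\right) = -6 + \left(213 T + 3 J T + 6 T \left(13 + T\right)\right) = -6 + 213 T + 3 J T + 6 T \left(13 + T\right)$)
$\frac{19136}{v{\left(125,39 \right)}} = \frac{19136}{-6 + 6 \cdot 125^{2} + 291 \cdot 125 + 3 \cdot 39 \cdot 125} = \frac{19136}{-6 + 6 \cdot 15625 + 36375 + 14625} = \frac{19136}{-6 + 93750 + 36375 + 14625} = \frac{19136}{144744} = 19136 \cdot \frac{1}{144744} = \frac{2392}{18093}$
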